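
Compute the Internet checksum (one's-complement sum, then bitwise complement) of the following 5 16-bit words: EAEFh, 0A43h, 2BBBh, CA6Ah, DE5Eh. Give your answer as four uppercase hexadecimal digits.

One's-complement addition (fold any carry out of bit 15 back into bit 0):
  0xEAEF + 0x0A43 = 0x0F532
  0xF532 + 0x2BBB = 0x120ED → wrap carry → 0x20EE
  0x20EE + 0xCA6A = 0x0EB58
  0xEB58 + 0xDE5E = 0x1C9B6 → wrap carry → 0xC9B7
One's-complement sum = 0xC9B7.
Checksum = ~0xC9B7 & 0xFFFF = 0x3648.

3648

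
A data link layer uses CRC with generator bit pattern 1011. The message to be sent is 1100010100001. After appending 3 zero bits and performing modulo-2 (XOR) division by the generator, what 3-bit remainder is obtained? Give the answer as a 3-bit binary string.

Append 3 zeros: 1100010100001000. Divide by 1011 (XOR where the leading bit is 1):
  pos 0: 1100 XOR 1011 = 0111
  pos 1: 1110 XOR 1011 = 0101
  pos 2: 1011 XOR 1011 = 0000
  pos 7: 1000 XOR 1011 = 0011
  pos 9: 1101 XOR 1011 = 0110
  pos 10: 1100 XOR 1011 = 0111
  pos 11: 1110 XOR 1011 = 0101
  pos 12: 1010 XOR 1011 = 0001
Remainder (last 3 bits) = 001. This is the CRC / FCS.

001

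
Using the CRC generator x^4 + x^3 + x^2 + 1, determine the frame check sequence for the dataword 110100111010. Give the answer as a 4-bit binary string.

0100

Append 4 zeros: 1101001110100000. Divide by 11101 (XOR where the leading bit is 1):
  pos 0: 11010 XOR 11101 = 00111
  pos 2: 11101 XOR 11101 = 00000
  pos 7: 11010 XOR 11101 = 00111
  pos 9: 11100 XOR 11101 = 00001
Remainder (last 4 bits) = 0100. This is the CRC / FCS.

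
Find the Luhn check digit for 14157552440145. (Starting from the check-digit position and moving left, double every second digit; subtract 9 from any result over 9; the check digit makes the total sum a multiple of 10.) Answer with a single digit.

Partial digits right→left: 5 4 1 0 4 4 2 5 5 7 5 1 4 1
Double every second digit counting from the check-digit position (so the 1st, 3rd, 5th, ... of the partial from the right).
  doubled (with −9 where >9): 1 2 8 4 1 1 8 → sum 25
  kept as-is: 4 0 4 5 7 1 1 → sum 22
Total = 25 + 22 = 47.
Check digit = (10 − (47 mod 10)) mod 10 = 3.

3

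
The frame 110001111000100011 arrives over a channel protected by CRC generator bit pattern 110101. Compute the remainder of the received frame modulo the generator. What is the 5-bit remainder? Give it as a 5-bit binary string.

Modulo-2 division of 110001111000100011 by 110101:
  pos 0: 110001 XOR 110101 = 000100
  pos 3: 100111 XOR 110101 = 010010
  pos 4: 100100 XOR 110101 = 010001
  pos 5: 100010 XOR 110101 = 010111
  pos 6: 101110 XOR 110101 = 011011
  pos 7: 110111 XOR 110101 = 000010
  pos 11: 100001 XOR 110101 = 010100
  pos 12: 101001 XOR 110101 = 011100
Remainder = 11100 (nonzero — an error is detected).

11100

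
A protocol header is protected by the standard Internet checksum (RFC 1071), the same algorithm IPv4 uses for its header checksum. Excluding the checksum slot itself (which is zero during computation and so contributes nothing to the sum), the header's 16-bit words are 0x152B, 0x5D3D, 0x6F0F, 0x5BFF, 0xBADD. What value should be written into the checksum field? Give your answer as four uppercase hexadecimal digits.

One's-complement addition (fold any carry out of bit 15 back into bit 0):
  0x152B + 0x5D3D = 0x07268
  0x7268 + 0x6F0F = 0x0E177
  0xE177 + 0x5BFF = 0x13D76 → wrap carry → 0x3D77
  0x3D77 + 0xBADD = 0x0F854
One's-complement sum = 0xF854.
Checksum = ~0xF854 & 0xFFFF = 0x07AB.

07AB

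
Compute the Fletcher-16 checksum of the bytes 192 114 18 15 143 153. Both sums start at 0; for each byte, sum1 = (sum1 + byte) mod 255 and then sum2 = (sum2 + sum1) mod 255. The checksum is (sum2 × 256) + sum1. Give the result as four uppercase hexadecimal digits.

EE7D

Running sums (mod 255):
  after byte 0 (192): sum1=192, sum2=192
  after byte 1 (114): sum1=51, sum2=243
  after byte 2 (18): sum1=69, sum2=57
  after byte 3 (15): sum1=84, sum2=141
  after byte 4 (143): sum1=227, sum2=113
  after byte 5 (153): sum1=125, sum2=238
Checksum = sum2·256 + sum1 = 238·256 + 125 = 61053 = 0xEE7D.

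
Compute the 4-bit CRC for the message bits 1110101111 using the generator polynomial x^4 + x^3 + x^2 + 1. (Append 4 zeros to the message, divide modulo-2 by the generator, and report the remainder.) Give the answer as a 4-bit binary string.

0101

Append 4 zeros: 11101011110000. Divide by 11101 (XOR where the leading bit is 1):
  pos 0: 11101 XOR 11101 = 00000
  pos 6: 11110 XOR 11101 = 00011
  pos 9: 11000 XOR 11101 = 00101
Remainder (last 4 bits) = 0101. This is the CRC / FCS.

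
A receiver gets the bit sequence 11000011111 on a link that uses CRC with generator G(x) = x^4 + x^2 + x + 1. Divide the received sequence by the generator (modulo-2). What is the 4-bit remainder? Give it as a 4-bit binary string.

Modulo-2 division of 11000011111 by 10111:
  pos 0: 11000 XOR 10111 = 01111
  pos 1: 11110 XOR 10111 = 01001
  pos 2: 10011 XOR 10111 = 00100
  pos 4: 10011 XOR 10111 = 00100
  pos 6: 10011 XOR 10111 = 00100
Remainder = 0100 (nonzero — an error is detected).

0100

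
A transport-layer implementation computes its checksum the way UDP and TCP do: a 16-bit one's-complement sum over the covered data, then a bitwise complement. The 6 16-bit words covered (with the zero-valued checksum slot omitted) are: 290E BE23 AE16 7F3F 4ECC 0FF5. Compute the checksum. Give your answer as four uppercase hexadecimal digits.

8CB6

One's-complement addition (fold any carry out of bit 15 back into bit 0):
  0x290E + 0xBE23 = 0x0E731
  0xE731 + 0xAE16 = 0x19547 → wrap carry → 0x9548
  0x9548 + 0x7F3F = 0x11487 → wrap carry → 0x1488
  0x1488 + 0x4ECC = 0x06354
  0x6354 + 0x0FF5 = 0x07349
One's-complement sum = 0x7349.
Checksum = ~0x7349 & 0xFFFF = 0x8CB6.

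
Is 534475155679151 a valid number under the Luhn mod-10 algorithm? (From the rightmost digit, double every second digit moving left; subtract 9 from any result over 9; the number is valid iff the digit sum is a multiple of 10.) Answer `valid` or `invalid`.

From the right, keep odd positions and double even positions (subtract 9 from any doubled value over 9):
  doubled (positions 2,4,...): 1 9 3 1 1 8 6 → sum 29
  kept (positions 1,3,...): 1 1 7 5 1 7 4 5 → sum 31
Total = 60.
60 mod 10 = 0, so the number is valid.

valid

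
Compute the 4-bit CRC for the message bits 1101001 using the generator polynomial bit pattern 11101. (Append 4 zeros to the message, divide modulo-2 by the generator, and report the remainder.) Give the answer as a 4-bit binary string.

0000

Append 4 zeros: 11010010000. Divide by 11101 (XOR where the leading bit is 1):
  pos 0: 11010 XOR 11101 = 00111
  pos 2: 11101 XOR 11101 = 00000
Remainder (last 4 bits) = 0000. This is the CRC / FCS.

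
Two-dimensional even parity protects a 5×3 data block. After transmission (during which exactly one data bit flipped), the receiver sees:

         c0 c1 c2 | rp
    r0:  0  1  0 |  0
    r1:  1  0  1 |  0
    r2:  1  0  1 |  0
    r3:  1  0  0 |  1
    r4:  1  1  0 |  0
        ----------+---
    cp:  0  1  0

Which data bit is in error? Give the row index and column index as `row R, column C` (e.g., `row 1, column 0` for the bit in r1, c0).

row 0, column 1

Recompute each row's even parity and compare to rp:
  r0: data parity 1, sent rp 0 → mismatch
  r1: data parity 0, sent rp 0 → ok
  r2: data parity 0, sent rp 0 → ok
  r3: data parity 1, sent rp 1 → ok
  r4: data parity 0, sent rp 0 → ok
Recompute each column's even parity and compare to cp:
  c0: data parity 0, sent cp 0 → ok
  c1: data parity 0, sent cp 1 → mismatch
  c2: data parity 0, sent cp 0 → ok
Exactly one row (r0) and one column (c1) fail → the flipped bit is at their intersection.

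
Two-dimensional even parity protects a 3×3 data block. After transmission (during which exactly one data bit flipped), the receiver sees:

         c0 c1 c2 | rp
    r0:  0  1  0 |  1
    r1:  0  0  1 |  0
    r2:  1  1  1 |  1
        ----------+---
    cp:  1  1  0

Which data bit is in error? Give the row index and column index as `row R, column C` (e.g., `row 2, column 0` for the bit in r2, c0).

Recompute each row's even parity and compare to rp:
  r0: data parity 1, sent rp 1 → ok
  r1: data parity 1, sent rp 0 → mismatch
  r2: data parity 1, sent rp 1 → ok
Recompute each column's even parity and compare to cp:
  c0: data parity 1, sent cp 1 → ok
  c1: data parity 0, sent cp 1 → mismatch
  c2: data parity 0, sent cp 0 → ok
Exactly one row (r1) and one column (c1) fail → the flipped bit is at their intersection.

row 1, column 1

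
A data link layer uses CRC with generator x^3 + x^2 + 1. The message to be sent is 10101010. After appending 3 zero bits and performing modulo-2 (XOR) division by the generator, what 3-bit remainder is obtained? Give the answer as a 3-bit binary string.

110

Append 3 zeros: 10101010000. Divide by 1101 (XOR where the leading bit is 1):
  pos 0: 1010 XOR 1101 = 0111
  pos 1: 1111 XOR 1101 = 0010
  pos 3: 1001 XOR 1101 = 0100
  pos 4: 1000 XOR 1101 = 0101
  pos 5: 1010 XOR 1101 = 0111
  pos 6: 1110 XOR 1101 = 0011
Remainder (last 3 bits) = 110. This is the CRC / FCS.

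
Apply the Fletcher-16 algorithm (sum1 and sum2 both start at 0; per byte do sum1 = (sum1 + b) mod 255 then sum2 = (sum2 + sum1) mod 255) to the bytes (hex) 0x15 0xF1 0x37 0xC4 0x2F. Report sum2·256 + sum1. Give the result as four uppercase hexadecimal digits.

8F32

Running sums (mod 255):
  after byte 0 (0x15): sum1=21, sum2=21
  after byte 1 (0xF1): sum1=7, sum2=28
  after byte 2 (0x37): sum1=62, sum2=90
  after byte 3 (0xC4): sum1=3, sum2=93
  after byte 4 (0x2F): sum1=50, sum2=143
Checksum = sum2·256 + sum1 = 143·256 + 50 = 36658 = 0x8F32.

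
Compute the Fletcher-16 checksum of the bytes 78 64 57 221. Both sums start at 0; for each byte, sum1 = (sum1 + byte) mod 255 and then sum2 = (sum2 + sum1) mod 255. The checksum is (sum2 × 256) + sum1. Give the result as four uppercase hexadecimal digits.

Running sums (mod 255):
  after byte 0 (78): sum1=78, sum2=78
  after byte 1 (64): sum1=142, sum2=220
  after byte 2 (57): sum1=199, sum2=164
  after byte 3 (221): sum1=165, sum2=74
Checksum = sum2·256 + sum1 = 74·256 + 165 = 19109 = 0x4AA5.

4AA5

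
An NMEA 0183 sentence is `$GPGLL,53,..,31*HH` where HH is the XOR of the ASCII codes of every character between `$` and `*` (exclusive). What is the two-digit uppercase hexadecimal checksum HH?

XOR the ASCII codes of the payload characters:
  'G' = 0x47 → acc = 0x47
  'P' = 0x50 → acc = 0x17
  'G' = 0x47 → acc = 0x50
  'L' = 0x4C → acc = 0x1C
  'L' = 0x4C → acc = 0x50
  ',' = 0x2C → acc = 0x7C
  '5' = 0x35 → acc = 0x49
  '3' = 0x33 → acc = 0x7A
  ',' = 0x2C → acc = 0x56
  '.' = 0x2E → acc = 0x78
  '.' = 0x2E → acc = 0x56
  ',' = 0x2C → acc = 0x7A
  '3' = 0x33 → acc = 0x49
  '1' = 0x31 → acc = 0x78
Checksum = 0x78.

78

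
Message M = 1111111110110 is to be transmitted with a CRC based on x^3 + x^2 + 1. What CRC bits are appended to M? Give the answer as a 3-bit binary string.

Append 3 zeros: 1111111110110000. Divide by 1101 (XOR where the leading bit is 1):
  pos 0: 1111 XOR 1101 = 0010
  pos 2: 1011 XOR 1101 = 0110
  pos 3: 1101 XOR 1101 = 0000
  pos 7: 1101 XOR 1101 = 0000
  pos 11: 1000 XOR 1101 = 0101
  pos 12: 1010 XOR 1101 = 0111
Remainder (last 3 bits) = 111. This is the CRC / FCS.

111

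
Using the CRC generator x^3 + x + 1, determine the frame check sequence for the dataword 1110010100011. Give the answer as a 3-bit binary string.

010

Append 3 zeros: 1110010100011000. Divide by 1011 (XOR where the leading bit is 1):
  pos 0: 1110 XOR 1011 = 0101
  pos 1: 1010 XOR 1011 = 0001
  pos 4: 1101 XOR 1011 = 0110
  pos 5: 1100 XOR 1011 = 0111
  pos 6: 1110 XOR 1011 = 0101
  pos 7: 1010 XOR 1011 = 0001
  pos 10: 1110 XOR 1011 = 0101
  pos 11: 1010 XOR 1011 = 0001
Remainder (last 3 bits) = 010. This is the CRC / FCS.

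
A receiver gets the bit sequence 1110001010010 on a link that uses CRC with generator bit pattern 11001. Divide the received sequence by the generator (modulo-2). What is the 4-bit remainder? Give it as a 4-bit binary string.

0000

Modulo-2 division of 1110001010010 by 11001:
  pos 0: 11100 XOR 11001 = 00101
  pos 2: 10101 XOR 11001 = 01100
  pos 3: 11000 XOR 11001 = 00001
  pos 7: 11001 XOR 11001 = 00000
Remainder = 0000 (zero — the frame passes the CRC check).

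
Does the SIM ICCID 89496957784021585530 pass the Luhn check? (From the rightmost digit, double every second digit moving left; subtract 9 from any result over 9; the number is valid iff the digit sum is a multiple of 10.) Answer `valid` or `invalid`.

valid

From the right, keep odd positions and double even positions (subtract 9 from any doubled value over 9):
  doubled (positions 2,4,...): 6 1 1 4 8 5 1 3 8 7 → sum 44
  kept (positions 1,3,...): 0 5 8 1 0 8 7 9 9 9 → sum 56
Total = 100.
100 mod 10 = 0, so the number is valid.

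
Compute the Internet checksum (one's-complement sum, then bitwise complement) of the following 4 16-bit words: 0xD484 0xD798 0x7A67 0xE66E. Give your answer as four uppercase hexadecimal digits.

One's-complement addition (fold any carry out of bit 15 back into bit 0):
  0xD484 + 0xD798 = 0x1AC1C → wrap carry → 0xAC1D
  0xAC1D + 0x7A67 = 0x12684 → wrap carry → 0x2685
  0x2685 + 0xE66E = 0x10CF3 → wrap carry → 0x0CF4
One's-complement sum = 0x0CF4.
Checksum = ~0x0CF4 & 0xFFFF = 0xF30B.

F30B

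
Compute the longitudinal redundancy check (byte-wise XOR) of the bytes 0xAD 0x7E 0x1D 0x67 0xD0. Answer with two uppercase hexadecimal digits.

79

XOR the bytes together:
  start with 0xAD
  0xAD ⊕ 0x7E = 0xD3
  0xD3 ⊕ 0x1D = 0xCE
  0xCE ⊕ 0x67 = 0xA9
  0xA9 ⊕ 0xD0 = 0x79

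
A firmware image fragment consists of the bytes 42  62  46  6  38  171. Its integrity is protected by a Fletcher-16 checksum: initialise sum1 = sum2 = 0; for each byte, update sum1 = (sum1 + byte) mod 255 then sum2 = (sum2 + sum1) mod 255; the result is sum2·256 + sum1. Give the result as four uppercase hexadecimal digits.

Running sums (mod 255):
  after byte 0 (42): sum1=42, sum2=42
  after byte 1 (62): sum1=104, sum2=146
  after byte 2 (46): sum1=150, sum2=41
  after byte 3 (6): sum1=156, sum2=197
  after byte 4 (38): sum1=194, sum2=136
  after byte 5 (171): sum1=110, sum2=246
Checksum = sum2·256 + sum1 = 246·256 + 110 = 63086 = 0xF66E.

F66E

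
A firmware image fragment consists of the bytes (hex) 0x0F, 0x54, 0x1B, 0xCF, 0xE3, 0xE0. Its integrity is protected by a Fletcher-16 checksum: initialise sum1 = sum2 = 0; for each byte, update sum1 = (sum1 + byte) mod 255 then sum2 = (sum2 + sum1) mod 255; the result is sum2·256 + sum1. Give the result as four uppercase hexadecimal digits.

Running sums (mod 255):
  after byte 0 (0x0F): sum1=15, sum2=15
  after byte 1 (0x54): sum1=99, sum2=114
  after byte 2 (0x1B): sum1=126, sum2=240
  after byte 3 (0xCF): sum1=78, sum2=63
  after byte 4 (0xE3): sum1=50, sum2=113
  after byte 5 (0xE0): sum1=19, sum2=132
Checksum = sum2·256 + sum1 = 132·256 + 19 = 33811 = 0x8413.

8413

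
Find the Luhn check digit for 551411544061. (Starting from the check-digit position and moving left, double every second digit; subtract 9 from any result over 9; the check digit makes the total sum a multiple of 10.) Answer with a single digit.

7

Partial digits right→left: 1 6 0 4 4 5 1 1 4 1 5 5
Double every second digit counting from the check-digit position (so the 1st, 3rd, 5th, ... of the partial from the right).
  doubled (with −9 where >9): 2 0 8 2 8 1 → sum 21
  kept as-is: 6 4 5 1 1 5 → sum 22
Total = 21 + 22 = 43.
Check digit = (10 − (43 mod 10)) mod 10 = 7.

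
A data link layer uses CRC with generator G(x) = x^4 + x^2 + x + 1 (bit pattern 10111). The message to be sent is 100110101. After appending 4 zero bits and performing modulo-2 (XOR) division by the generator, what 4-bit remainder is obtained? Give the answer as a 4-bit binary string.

Append 4 zeros: 1001101010000. Divide by 10111 (XOR where the leading bit is 1):
  pos 0: 10011 XOR 10111 = 00100
  pos 2: 10001 XOR 10111 = 00110
  pos 4: 11001 XOR 10111 = 01110
  pos 5: 11100 XOR 10111 = 01011
  pos 6: 10110 XOR 10111 = 00001
Remainder (last 4 bits) = 0100. This is the CRC / FCS.

0100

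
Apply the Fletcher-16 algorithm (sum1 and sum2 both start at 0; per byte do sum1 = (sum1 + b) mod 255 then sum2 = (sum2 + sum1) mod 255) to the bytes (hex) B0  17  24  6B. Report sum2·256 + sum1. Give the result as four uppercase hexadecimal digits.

BB57

Running sums (mod 255):
  after byte 0 (B0): sum1=176, sum2=176
  after byte 1 (17): sum1=199, sum2=120
  after byte 2 (24): sum1=235, sum2=100
  after byte 3 (6B): sum1=87, sum2=187
Checksum = sum2·256 + sum1 = 187·256 + 87 = 47959 = 0xBB57.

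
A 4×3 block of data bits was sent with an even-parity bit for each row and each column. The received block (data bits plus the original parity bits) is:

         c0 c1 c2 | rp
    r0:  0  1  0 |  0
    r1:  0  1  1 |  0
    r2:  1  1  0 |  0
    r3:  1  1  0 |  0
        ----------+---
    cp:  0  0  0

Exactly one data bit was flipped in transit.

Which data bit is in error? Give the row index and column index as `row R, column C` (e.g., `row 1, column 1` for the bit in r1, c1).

row 0, column 2

Recompute each row's even parity and compare to rp:
  r0: data parity 1, sent rp 0 → mismatch
  r1: data parity 0, sent rp 0 → ok
  r2: data parity 0, sent rp 0 → ok
  r3: data parity 0, sent rp 0 → ok
Recompute each column's even parity and compare to cp:
  c0: data parity 0, sent cp 0 → ok
  c1: data parity 0, sent cp 0 → ok
  c2: data parity 1, sent cp 0 → mismatch
Exactly one row (r0) and one column (c2) fail → the flipped bit is at their intersection.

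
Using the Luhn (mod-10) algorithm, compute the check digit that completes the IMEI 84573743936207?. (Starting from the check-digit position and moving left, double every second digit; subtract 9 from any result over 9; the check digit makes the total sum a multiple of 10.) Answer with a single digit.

6

Partial digits right→left: 7 0 2 6 3 9 3 4 7 3 7 5 4 8
Double every second digit counting from the check-digit position (so the 1st, 3rd, 5th, ... of the partial from the right).
  doubled (with −9 where >9): 5 4 6 6 5 5 8 → sum 39
  kept as-is: 0 6 9 4 3 5 8 → sum 35
Total = 39 + 35 = 74.
Check digit = (10 − (74 mod 10)) mod 10 = 6.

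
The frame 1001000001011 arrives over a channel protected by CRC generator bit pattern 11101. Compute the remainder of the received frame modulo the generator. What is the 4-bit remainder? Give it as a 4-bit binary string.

Modulo-2 division of 1001000001011 by 11101:
  pos 0: 10010 XOR 11101 = 01111
  pos 1: 11110 XOR 11101 = 00011
  pos 4: 11000 XOR 11101 = 00101
  pos 6: 10110 XOR 11101 = 01011
  pos 7: 10111 XOR 11101 = 01010
  pos 8: 10101 XOR 11101 = 01000
Remainder = 1000 (nonzero — an error is detected).

1000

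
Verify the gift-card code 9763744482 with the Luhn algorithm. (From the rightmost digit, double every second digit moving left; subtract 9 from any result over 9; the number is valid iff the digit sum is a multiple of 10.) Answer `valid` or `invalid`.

invalid

From the right, keep odd positions and double even positions (subtract 9 from any doubled value over 9):
  doubled (positions 2,4,...): 7 8 5 3 9 → sum 32
  kept (positions 1,3,...): 2 4 4 3 7 → sum 20
Total = 52.
52 mod 10 = 2, so the number is invalid.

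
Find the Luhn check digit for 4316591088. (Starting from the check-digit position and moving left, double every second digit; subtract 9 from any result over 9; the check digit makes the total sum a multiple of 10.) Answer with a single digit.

6

Partial digits right→left: 8 8 0 1 9 5 6 1 3 4
Double every second digit counting from the check-digit position (so the 1st, 3rd, 5th, ... of the partial from the right).
  doubled (with −9 where >9): 7 0 9 3 6 → sum 25
  kept as-is: 8 1 5 1 4 → sum 19
Total = 25 + 19 = 44.
Check digit = (10 − (44 mod 10)) mod 10 = 6.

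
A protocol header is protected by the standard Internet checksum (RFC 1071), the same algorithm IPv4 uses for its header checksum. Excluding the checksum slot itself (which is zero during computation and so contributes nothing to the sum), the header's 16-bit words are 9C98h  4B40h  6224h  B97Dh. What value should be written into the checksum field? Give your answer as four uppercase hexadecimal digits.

One's-complement addition (fold any carry out of bit 15 back into bit 0):
  0x9C98 + 0x4B40 = 0x0E7D8
  0xE7D8 + 0x6224 = 0x149FC → wrap carry → 0x49FD
  0x49FD + 0xB97D = 0x1037A → wrap carry → 0x037B
One's-complement sum = 0x037B.
Checksum = ~0x037B & 0xFFFF = 0xFC84.

FC84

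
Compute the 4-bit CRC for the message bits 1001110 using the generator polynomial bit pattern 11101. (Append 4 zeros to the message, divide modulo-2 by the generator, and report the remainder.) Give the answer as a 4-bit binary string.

0000

Append 4 zeros: 10011100000. Divide by 11101 (XOR where the leading bit is 1):
  pos 0: 10011 XOR 11101 = 01110
  pos 1: 11101 XOR 11101 = 00000
Remainder (last 4 bits) = 0000. This is the CRC / FCS.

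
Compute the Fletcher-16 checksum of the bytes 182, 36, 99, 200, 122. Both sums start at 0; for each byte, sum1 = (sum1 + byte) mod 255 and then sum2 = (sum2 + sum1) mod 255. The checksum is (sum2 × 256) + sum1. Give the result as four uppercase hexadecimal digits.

5881

Running sums (mod 255):
  after byte 0 (182): sum1=182, sum2=182
  after byte 1 (36): sum1=218, sum2=145
  after byte 2 (99): sum1=62, sum2=207
  after byte 3 (200): sum1=7, sum2=214
  after byte 4 (122): sum1=129, sum2=88
Checksum = sum2·256 + sum1 = 88·256 + 129 = 22657 = 0x5881.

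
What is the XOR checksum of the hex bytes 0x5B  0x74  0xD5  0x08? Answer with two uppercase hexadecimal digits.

F2

XOR the bytes together:
  start with 0x5B
  0x5B ⊕ 0x74 = 0x2F
  0x2F ⊕ 0xD5 = 0xFA
  0xFA ⊕ 0x08 = 0xF2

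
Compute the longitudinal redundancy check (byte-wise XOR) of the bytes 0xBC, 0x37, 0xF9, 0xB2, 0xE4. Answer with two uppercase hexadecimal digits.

24

XOR the bytes together:
  start with 0xBC
  0xBC ⊕ 0x37 = 0x8B
  0x8B ⊕ 0xF9 = 0x72
  0x72 ⊕ 0xB2 = 0xC0
  0xC0 ⊕ 0xE4 = 0x24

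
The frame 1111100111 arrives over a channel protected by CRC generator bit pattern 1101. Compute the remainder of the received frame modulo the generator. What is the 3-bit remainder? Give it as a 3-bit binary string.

101

Modulo-2 division of 1111100111 by 1101:
  pos 0: 1111 XOR 1101 = 0010
  pos 2: 1010 XOR 1101 = 0111
  pos 3: 1110 XOR 1101 = 0011
  pos 5: 1111 XOR 1101 = 0010
Remainder = 101 (nonzero — an error is detected).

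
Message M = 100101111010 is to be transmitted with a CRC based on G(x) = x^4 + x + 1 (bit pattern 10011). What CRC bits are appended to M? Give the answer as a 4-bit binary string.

Append 4 zeros: 1001011110100000. Divide by 10011 (XOR where the leading bit is 1):
  pos 0: 10010 XOR 10011 = 00001
  pos 4: 11111 XOR 10011 = 01100
  pos 5: 11000 XOR 10011 = 01011
  pos 6: 10111 XOR 10011 = 00100
  pos 8: 10000 XOR 10011 = 00011
  pos 11: 11000 XOR 10011 = 01011
Remainder (last 4 bits) = 1011. This is the CRC / FCS.

1011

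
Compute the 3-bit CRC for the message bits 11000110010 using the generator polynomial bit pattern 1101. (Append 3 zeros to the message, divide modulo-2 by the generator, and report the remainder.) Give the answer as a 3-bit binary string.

001

Append 3 zeros: 11000110010000. Divide by 1101 (XOR where the leading bit is 1):
  pos 0: 1100 XOR 1101 = 0001
  pos 3: 1011 XOR 1101 = 0110
  pos 4: 1100 XOR 1101 = 0001
  pos 7: 1010 XOR 1101 = 0111
  pos 8: 1110 XOR 1101 = 0011
  pos 10: 1100 XOR 1101 = 0001
Remainder (last 3 bits) = 001. This is the CRC / FCS.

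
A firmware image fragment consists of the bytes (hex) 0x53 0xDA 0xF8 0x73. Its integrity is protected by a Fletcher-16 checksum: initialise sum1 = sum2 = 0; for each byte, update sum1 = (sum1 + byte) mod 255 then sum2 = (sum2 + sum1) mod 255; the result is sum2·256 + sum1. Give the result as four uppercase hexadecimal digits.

439A

Running sums (mod 255):
  after byte 0 (0x53): sum1=83, sum2=83
  after byte 1 (0xDA): sum1=46, sum2=129
  after byte 2 (0xF8): sum1=39, sum2=168
  after byte 3 (0x73): sum1=154, sum2=67
Checksum = sum2·256 + sum1 = 67·256 + 154 = 17306 = 0x439A.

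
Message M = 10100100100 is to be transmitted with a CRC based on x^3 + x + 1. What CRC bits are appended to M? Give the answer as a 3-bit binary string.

110

Append 3 zeros: 10100100100000. Divide by 1011 (XOR where the leading bit is 1):
  pos 0: 1010 XOR 1011 = 0001
  pos 3: 1010 XOR 1011 = 0001
  pos 6: 1010 XOR 1011 = 0001
  pos 9: 1000 XOR 1011 = 0011
Remainder (last 3 bits) = 110. This is the CRC / FCS.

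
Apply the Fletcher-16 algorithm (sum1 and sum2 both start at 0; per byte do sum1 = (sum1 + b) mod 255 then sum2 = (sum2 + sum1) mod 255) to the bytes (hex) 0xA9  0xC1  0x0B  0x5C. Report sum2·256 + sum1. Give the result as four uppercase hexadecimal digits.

Running sums (mod 255):
  after byte 0 (0xA9): sum1=169, sum2=169
  after byte 1 (0xC1): sum1=107, sum2=21
  after byte 2 (0x0B): sum1=118, sum2=139
  after byte 3 (0x5C): sum1=210, sum2=94
Checksum = sum2·256 + sum1 = 94·256 + 210 = 24274 = 0x5ED2.

5ED2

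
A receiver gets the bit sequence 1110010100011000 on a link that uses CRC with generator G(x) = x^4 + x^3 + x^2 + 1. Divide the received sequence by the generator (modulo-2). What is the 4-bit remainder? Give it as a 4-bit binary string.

Modulo-2 division of 1110010100011000 by 11101:
  pos 0: 11100 XOR 11101 = 00001
  pos 4: 11010 XOR 11101 = 00111
  pos 6: 11100 XOR 11101 = 00001
  pos 10: 11100 XOR 11101 = 00001
Remainder = 0010 (nonzero — an error is detected).

0010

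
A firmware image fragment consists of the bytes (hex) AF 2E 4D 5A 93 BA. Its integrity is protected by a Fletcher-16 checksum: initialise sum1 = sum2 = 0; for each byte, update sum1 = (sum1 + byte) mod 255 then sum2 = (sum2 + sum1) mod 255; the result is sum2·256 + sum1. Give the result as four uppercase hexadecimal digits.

2BD3

Running sums (mod 255):
  after byte 0 (AF): sum1=175, sum2=175
  after byte 1 (2E): sum1=221, sum2=141
  after byte 2 (4D): sum1=43, sum2=184
  after byte 3 (5A): sum1=133, sum2=62
  after byte 4 (93): sum1=25, sum2=87
  after byte 5 (BA): sum1=211, sum2=43
Checksum = sum2·256 + sum1 = 43·256 + 211 = 11219 = 0x2BD3.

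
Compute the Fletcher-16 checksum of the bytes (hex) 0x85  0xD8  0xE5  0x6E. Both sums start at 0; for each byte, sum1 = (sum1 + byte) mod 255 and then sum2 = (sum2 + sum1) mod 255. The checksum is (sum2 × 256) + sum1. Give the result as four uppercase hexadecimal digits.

DAB2

Running sums (mod 255):
  after byte 0 (0x85): sum1=133, sum2=133
  after byte 1 (0xD8): sum1=94, sum2=227
  after byte 2 (0xE5): sum1=68, sum2=40
  after byte 3 (0x6E): sum1=178, sum2=218
Checksum = sum2·256 + sum1 = 218·256 + 178 = 55986 = 0xDAB2.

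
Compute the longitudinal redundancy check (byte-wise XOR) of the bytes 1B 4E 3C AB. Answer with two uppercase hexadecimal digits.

C2

XOR the bytes together:
  start with 0x1B
  0x1B ⊕ 0x4E = 0x55
  0x55 ⊕ 0x3C = 0x69
  0x69 ⊕ 0xAB = 0xC2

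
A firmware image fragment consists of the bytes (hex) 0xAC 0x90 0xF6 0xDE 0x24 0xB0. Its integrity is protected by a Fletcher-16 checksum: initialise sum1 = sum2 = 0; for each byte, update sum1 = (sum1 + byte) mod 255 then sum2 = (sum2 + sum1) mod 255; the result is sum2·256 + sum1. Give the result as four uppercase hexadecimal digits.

Running sums (mod 255):
  after byte 0 (0xAC): sum1=172, sum2=172
  after byte 1 (0x90): sum1=61, sum2=233
  after byte 2 (0xF6): sum1=52, sum2=30
  after byte 3 (0xDE): sum1=19, sum2=49
  after byte 4 (0x24): sum1=55, sum2=104
  after byte 5 (0xB0): sum1=231, sum2=80
Checksum = sum2·256 + sum1 = 80·256 + 231 = 20711 = 0x50E7.

50E7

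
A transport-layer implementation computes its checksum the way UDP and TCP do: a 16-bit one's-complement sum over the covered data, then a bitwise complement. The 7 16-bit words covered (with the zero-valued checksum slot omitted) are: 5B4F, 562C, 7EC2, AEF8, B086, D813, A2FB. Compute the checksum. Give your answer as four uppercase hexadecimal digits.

One's-complement addition (fold any carry out of bit 15 back into bit 0):
  0x5B4F + 0x562C = 0x0B17B
  0xB17B + 0x7EC2 = 0x1303D → wrap carry → 0x303E
  0x303E + 0xAEF8 = 0x0DF36
  0xDF36 + 0xB086 = 0x18FBC → wrap carry → 0x8FBD
  0x8FBD + 0xD813 = 0x167D0 → wrap carry → 0x67D1
  0x67D1 + 0xA2FB = 0x10ACC → wrap carry → 0x0ACD
One's-complement sum = 0x0ACD.
Checksum = ~0x0ACD & 0xFFFF = 0xF532.

F532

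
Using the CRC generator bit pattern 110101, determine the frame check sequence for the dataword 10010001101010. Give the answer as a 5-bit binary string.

Append 5 zeros: 1001000110101000000. Divide by 110101 (XOR where the leading bit is 1):
  pos 0: 100100 XOR 110101 = 010001
  pos 1: 100010 XOR 110101 = 010111
  pos 2: 101111 XOR 110101 = 011010
  pos 3: 110101 XOR 110101 = 000000
  pos 10: 101000 XOR 110101 = 011101
  pos 11: 111010 XOR 110101 = 001111
  pos 13: 111100 XOR 110101 = 001001
Remainder (last 5 bits) = 01001. This is the CRC / FCS.

01001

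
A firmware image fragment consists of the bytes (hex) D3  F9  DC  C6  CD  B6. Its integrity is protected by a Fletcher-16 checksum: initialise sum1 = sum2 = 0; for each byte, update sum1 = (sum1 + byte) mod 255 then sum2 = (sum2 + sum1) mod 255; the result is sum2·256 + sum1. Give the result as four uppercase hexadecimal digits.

Running sums (mod 255):
  after byte 0 (D3): sum1=211, sum2=211
  after byte 1 (F9): sum1=205, sum2=161
  after byte 2 (DC): sum1=170, sum2=76
  after byte 3 (C6): sum1=113, sum2=189
  after byte 4 (CD): sum1=63, sum2=252
  after byte 5 (B6): sum1=245, sum2=242
Checksum = sum2·256 + sum1 = 242·256 + 245 = 62197 = 0xF2F5.

F2F5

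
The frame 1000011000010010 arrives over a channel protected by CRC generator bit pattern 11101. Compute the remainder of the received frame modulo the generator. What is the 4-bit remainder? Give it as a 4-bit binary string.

0001

Modulo-2 division of 1000011000010010 by 11101:
  pos 0: 10000 XOR 11101 = 01101
  pos 1: 11011 XOR 11101 = 00110
  pos 3: 11010 XOR 11101 = 00111
  pos 5: 11100 XOR 11101 = 00001
  pos 9: 10100 XOR 11101 = 01001
  pos 10: 10011 XOR 11101 = 01110
  pos 11: 11100 XOR 11101 = 00001
Remainder = 0001 (nonzero — an error is detected).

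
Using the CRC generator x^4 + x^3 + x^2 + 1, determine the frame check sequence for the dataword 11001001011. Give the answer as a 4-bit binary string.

Append 4 zeros: 110010010110000. Divide by 11101 (XOR where the leading bit is 1):
  pos 0: 11001 XOR 11101 = 00100
  pos 2: 10000 XOR 11101 = 01101
  pos 3: 11011 XOR 11101 = 00110
  pos 5: 11001 XOR 11101 = 00100
  pos 7: 10010 XOR 11101 = 01111
  pos 8: 11110 XOR 11101 = 00011
Remainder (last 4 bits) = 1100. This is the CRC / FCS.

1100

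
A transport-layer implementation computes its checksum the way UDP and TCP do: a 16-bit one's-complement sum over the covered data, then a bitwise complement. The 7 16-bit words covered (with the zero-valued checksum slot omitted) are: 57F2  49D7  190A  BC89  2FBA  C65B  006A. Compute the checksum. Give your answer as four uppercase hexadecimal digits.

9222

One's-complement addition (fold any carry out of bit 15 back into bit 0):
  0x57F2 + 0x49D7 = 0x0A1C9
  0xA1C9 + 0x190A = 0x0BAD3
  0xBAD3 + 0xBC89 = 0x1775C → wrap carry → 0x775D
  0x775D + 0x2FBA = 0x0A717
  0xA717 + 0xC65B = 0x16D72 → wrap carry → 0x6D73
  0x6D73 + 0x006A = 0x06DDD
One's-complement sum = 0x6DDD.
Checksum = ~0x6DDD & 0xFFFF = 0x9222.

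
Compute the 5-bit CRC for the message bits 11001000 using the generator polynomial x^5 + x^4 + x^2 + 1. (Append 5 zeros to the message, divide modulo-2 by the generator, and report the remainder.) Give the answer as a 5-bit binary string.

00100

Append 5 zeros: 1100100000000. Divide by 110101 (XOR where the leading bit is 1):
  pos 0: 110010 XOR 110101 = 000111
  pos 3: 111000 XOR 110101 = 001101
  pos 5: 110100 XOR 110101 = 000001
Remainder (last 5 bits) = 00100. This is the CRC / FCS.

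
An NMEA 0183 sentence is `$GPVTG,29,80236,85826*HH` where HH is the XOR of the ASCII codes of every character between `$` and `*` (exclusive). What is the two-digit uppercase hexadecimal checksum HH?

7B

XOR the ASCII codes of the payload characters:
  'G' = 0x47 → acc = 0x47
  'P' = 0x50 → acc = 0x17
  'V' = 0x56 → acc = 0x41
  'T' = 0x54 → acc = 0x15
  'G' = 0x47 → acc = 0x52
  ',' = 0x2C → acc = 0x7E
  '2' = 0x32 → acc = 0x4C
  '9' = 0x39 → acc = 0x75
  ',' = 0x2C → acc = 0x59
  '8' = 0x38 → acc = 0x61
  '0' = 0x30 → acc = 0x51
  '2' = 0x32 → acc = 0x63
  '3' = 0x33 → acc = 0x50
  '6' = 0x36 → acc = 0x66
  ',' = 0x2C → acc = 0x4A
  '8' = 0x38 → acc = 0x72
  '5' = 0x35 → acc = 0x47
  '8' = 0x38 → acc = 0x7F
  '2' = 0x32 → acc = 0x4D
  '6' = 0x36 → acc = 0x7B
Checksum = 0x7B.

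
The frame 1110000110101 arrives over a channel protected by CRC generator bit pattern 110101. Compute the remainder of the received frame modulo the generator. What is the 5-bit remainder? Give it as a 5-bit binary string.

Modulo-2 division of 1110000110101 by 110101:
  pos 0: 111000 XOR 110101 = 001101
  pos 2: 110101 XOR 110101 = 000000
Remainder = 10101 (nonzero — an error is detected).

10101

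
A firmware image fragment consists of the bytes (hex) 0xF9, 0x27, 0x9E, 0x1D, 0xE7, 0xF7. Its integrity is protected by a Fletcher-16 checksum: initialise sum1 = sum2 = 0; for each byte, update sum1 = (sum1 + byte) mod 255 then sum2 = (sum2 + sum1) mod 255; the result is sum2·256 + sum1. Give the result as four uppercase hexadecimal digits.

Running sums (mod 255):
  after byte 0 (0xF9): sum1=249, sum2=249
  after byte 1 (0x27): sum1=33, sum2=27
  after byte 2 (0x9E): sum1=191, sum2=218
  after byte 3 (0x1D): sum1=220, sum2=183
  after byte 4 (0xE7): sum1=196, sum2=124
  after byte 5 (0xF7): sum1=188, sum2=57
Checksum = sum2·256 + sum1 = 57·256 + 188 = 14780 = 0x39BC.

39BC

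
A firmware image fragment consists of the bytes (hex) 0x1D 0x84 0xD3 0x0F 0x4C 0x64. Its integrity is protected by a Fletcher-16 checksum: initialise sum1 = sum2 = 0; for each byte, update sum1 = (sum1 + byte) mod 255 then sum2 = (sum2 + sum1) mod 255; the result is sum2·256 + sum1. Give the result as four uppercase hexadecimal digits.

Running sums (mod 255):
  after byte 0 (0x1D): sum1=29, sum2=29
  after byte 1 (0x84): sum1=161, sum2=190
  after byte 2 (0xD3): sum1=117, sum2=52
  after byte 3 (0x0F): sum1=132, sum2=184
  after byte 4 (0x4C): sum1=208, sum2=137
  after byte 5 (0x64): sum1=53, sum2=190
Checksum = sum2·256 + sum1 = 190·256 + 53 = 48693 = 0xBE35.

BE35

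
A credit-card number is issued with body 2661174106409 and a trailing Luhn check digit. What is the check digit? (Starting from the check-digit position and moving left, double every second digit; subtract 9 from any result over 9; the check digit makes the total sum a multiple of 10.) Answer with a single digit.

5

Partial digits right→left: 9 0 4 6 0 1 4 7 1 1 6 6 2
Double every second digit counting from the check-digit position (so the 1st, 3rd, 5th, ... of the partial from the right).
  doubled (with −9 where >9): 9 8 0 8 2 3 4 → sum 34
  kept as-is: 0 6 1 7 1 6 → sum 21
Total = 34 + 21 = 55.
Check digit = (10 − (55 mod 10)) mod 10 = 5.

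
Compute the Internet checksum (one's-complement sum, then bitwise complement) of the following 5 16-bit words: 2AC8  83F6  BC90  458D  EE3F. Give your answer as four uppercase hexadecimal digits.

One's-complement addition (fold any carry out of bit 15 back into bit 0):
  0x2AC8 + 0x83F6 = 0x0AEBE
  0xAEBE + 0xBC90 = 0x16B4E → wrap carry → 0x6B4F
  0x6B4F + 0x458D = 0x0B0DC
  0xB0DC + 0xEE3F = 0x19F1B → wrap carry → 0x9F1C
One's-complement sum = 0x9F1C.
Checksum = ~0x9F1C & 0xFFFF = 0x60E3.

60E3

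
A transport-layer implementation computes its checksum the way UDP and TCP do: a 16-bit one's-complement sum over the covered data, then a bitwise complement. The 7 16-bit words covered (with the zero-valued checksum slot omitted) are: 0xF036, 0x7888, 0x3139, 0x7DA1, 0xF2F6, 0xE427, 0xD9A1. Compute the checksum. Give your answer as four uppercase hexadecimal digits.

37A5

One's-complement addition (fold any carry out of bit 15 back into bit 0):
  0xF036 + 0x7888 = 0x168BE → wrap carry → 0x68BF
  0x68BF + 0x3139 = 0x099F8
  0x99F8 + 0x7DA1 = 0x11799 → wrap carry → 0x179A
  0x179A + 0xF2F6 = 0x10A90 → wrap carry → 0x0A91
  0x0A91 + 0xE427 = 0x0EEB8
  0xEEB8 + 0xD9A1 = 0x1C859 → wrap carry → 0xC85A
One's-complement sum = 0xC85A.
Checksum = ~0xC85A & 0xFFFF = 0x37A5.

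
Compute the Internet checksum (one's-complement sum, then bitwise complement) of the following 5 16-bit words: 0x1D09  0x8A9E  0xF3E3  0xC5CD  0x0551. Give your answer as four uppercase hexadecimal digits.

9955

One's-complement addition (fold any carry out of bit 15 back into bit 0):
  0x1D09 + 0x8A9E = 0x0A7A7
  0xA7A7 + 0xF3E3 = 0x19B8A → wrap carry → 0x9B8B
  0x9B8B + 0xC5CD = 0x16158 → wrap carry → 0x6159
  0x6159 + 0x0551 = 0x066AA
One's-complement sum = 0x66AA.
Checksum = ~0x66AA & 0xFFFF = 0x9955.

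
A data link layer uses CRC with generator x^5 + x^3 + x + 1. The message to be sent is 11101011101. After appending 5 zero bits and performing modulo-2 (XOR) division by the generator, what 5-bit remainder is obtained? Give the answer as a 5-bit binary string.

Append 5 zeros: 1110101110100000. Divide by 101011 (XOR where the leading bit is 1):
  pos 0: 111010 XOR 101011 = 010001
  pos 1: 100011 XOR 101011 = 001000
  pos 3: 100011 XOR 101011 = 001000
  pos 5: 100001 XOR 101011 = 001010
  pos 7: 101000 XOR 101011 = 000011
Remainder (last 5 bits) = 11000. This is the CRC / FCS.

11000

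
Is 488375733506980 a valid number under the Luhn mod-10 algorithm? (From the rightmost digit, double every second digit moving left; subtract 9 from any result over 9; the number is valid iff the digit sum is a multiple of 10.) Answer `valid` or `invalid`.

From the right, keep odd positions and double even positions (subtract 9 from any doubled value over 9):
  doubled (positions 2,4,...): 7 3 1 6 1 6 7 → sum 31
  kept (positions 1,3,...): 0 9 0 3 7 7 8 4 → sum 38
Total = 69.
69 mod 10 = 9, so the number is invalid.

invalid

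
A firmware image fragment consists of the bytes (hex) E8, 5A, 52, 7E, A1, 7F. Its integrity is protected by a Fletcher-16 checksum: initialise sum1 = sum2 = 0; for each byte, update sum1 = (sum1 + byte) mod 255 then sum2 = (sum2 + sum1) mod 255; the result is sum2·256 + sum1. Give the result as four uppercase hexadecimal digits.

C035

Running sums (mod 255):
  after byte 0 (E8): sum1=232, sum2=232
  after byte 1 (5A): sum1=67, sum2=44
  after byte 2 (52): sum1=149, sum2=193
  after byte 3 (7E): sum1=20, sum2=213
  after byte 4 (A1): sum1=181, sum2=139
  after byte 5 (7F): sum1=53, sum2=192
Checksum = sum2·256 + sum1 = 192·256 + 53 = 49205 = 0xC035.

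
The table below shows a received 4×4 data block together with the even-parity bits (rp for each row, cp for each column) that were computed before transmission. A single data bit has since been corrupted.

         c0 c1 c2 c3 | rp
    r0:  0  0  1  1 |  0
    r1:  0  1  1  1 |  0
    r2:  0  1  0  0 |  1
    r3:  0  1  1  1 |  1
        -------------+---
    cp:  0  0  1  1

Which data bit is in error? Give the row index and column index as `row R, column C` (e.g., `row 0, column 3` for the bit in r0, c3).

row 1, column 1

Recompute each row's even parity and compare to rp:
  r0: data parity 0, sent rp 0 → ok
  r1: data parity 1, sent rp 0 → mismatch
  r2: data parity 1, sent rp 1 → ok
  r3: data parity 1, sent rp 1 → ok
Recompute each column's even parity and compare to cp:
  c0: data parity 0, sent cp 0 → ok
  c1: data parity 1, sent cp 0 → mismatch
  c2: data parity 1, sent cp 1 → ok
  c3: data parity 1, sent cp 1 → ok
Exactly one row (r1) and one column (c1) fail → the flipped bit is at their intersection.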